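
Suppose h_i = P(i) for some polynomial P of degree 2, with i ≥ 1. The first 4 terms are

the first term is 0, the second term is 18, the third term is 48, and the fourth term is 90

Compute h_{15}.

1344

1st diffs: 18, 30, 42.
2nd diffs: 12, 12 (constant).
So h_i = 6i^2 - 6.
Evaluating at i = 15 gives h_{15} = 1344.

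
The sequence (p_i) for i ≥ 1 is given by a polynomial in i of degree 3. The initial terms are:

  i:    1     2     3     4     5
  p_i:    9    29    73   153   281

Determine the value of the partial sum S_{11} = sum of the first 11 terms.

9119

1st diffs: 20, 44, 80, 128.
2nd diffs: 24, 36, 48.
3rd diffs: 12, 12 (constant).
Newton forward-difference form: p_i = 9 + 20·C(i-1,1) + 24·C(i-1,2) + 12·C(i-1,3).
Continuing: …, 469, 729, 1073, 1513, …, p_{11} = 2729.
Summing i = 1..11 (11 terms) gives 9119.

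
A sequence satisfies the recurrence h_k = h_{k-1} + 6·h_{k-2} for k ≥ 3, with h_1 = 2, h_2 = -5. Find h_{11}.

-9557

h_3 = 7, h_4 = -23, h_5 = 19, h_6 = -119, h_7 = -5, h_8 = -719, h_9 = -749, h_{10} = -5063, h_{11} = -9557.
(Characteristic roots are 3 and -2.)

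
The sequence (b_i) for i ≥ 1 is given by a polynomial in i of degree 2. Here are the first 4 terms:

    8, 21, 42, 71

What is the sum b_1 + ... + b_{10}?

1st diffs: 13, 21, 29.
2nd diffs: 8, 8 (constant).
Newton forward-difference form: b_i = 8 + 13·C(i-1,1) + 8·C(i-1,2).
Continuing: …, 108, 153, 206, 267, …, b_{10} = 413.
Summing i = 1..10 (10 terms) gives 1625.

1625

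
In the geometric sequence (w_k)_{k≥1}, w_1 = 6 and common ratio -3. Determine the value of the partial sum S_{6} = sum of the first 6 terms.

w_k = 6·(-3)^(k-1).
S = 6·((-3)^6 - 1)/(-3 - 1) = 6·(729 - 1)/(-4) = -1092.

-1092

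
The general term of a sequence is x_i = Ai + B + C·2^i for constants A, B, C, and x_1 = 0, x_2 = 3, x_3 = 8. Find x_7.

Write the equations: A + B + 2C = 0; 2A + B + 4C = 3; 3A + B + 8C = 8.
Subtracting the first from the second: A + 2C = 3.
Subtracting the second from the third: A + 4C = 5.
Solving: C = 1, A = 1, then B = -3.
Therefore x_7 = 7 + (-3) + 1·128 = 132.

132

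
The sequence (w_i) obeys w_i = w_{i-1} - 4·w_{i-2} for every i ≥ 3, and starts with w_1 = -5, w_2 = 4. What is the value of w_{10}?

-3064

w_3 = 24;  w_4 = 8;  w_5 = -88;  w_6 = -120;  w_7 = 232;  w_8 = 712;  w_9 = -216;  w_{10} = -3064.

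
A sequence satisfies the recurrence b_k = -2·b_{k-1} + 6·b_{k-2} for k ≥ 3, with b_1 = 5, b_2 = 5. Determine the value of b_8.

-5080

Step forward from the initial values:
b_3 = 20;  b_4 = -10;  b_5 = 140;  b_6 = -340;  b_7 = 1520;  b_8 = -5080.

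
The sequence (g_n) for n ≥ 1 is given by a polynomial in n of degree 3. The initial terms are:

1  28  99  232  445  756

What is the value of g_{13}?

1st diffs: 27, 71, 133, 213, 311.
2nd diffs: 44, 62, 80, 98.
3rd diffs: 18, 18, 18 (constant).
Newton forward-difference form: g_n = 1 + 27·C(n-1,1) + 44·C(n-1,2) + 18·C(n-1,3).
At n = 13: n-1 = 12, so g_{13} = 1 + 324 + 2904 + 3960 = 7189.

7189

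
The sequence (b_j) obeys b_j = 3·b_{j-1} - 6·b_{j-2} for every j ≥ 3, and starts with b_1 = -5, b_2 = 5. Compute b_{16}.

2438505

Iterate the recurrence:
b_3 = 45;  b_4 = 105;  b_5 = 45;  …;  b_{13} = -287955;  b_{14} = -914895;  b_{15} = -1016955;  b_{16} = 2438505.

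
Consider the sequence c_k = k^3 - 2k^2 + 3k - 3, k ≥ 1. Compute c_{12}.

1473

c_{12} = 1·12^3 - 2·12^2 + 3·12 - 3 = 1473.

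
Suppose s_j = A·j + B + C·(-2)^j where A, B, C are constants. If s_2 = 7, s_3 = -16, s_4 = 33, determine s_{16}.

The three given values yield: 2A + B + 4C = 7; 3A + B - 8C = -16; 4A + B + 16C = 33.
Subtracting the first from the second: A - 12C = -23.
Subtracting the second from the third: A + 24C = 49.
Solving: C = 2, A = 1, then B = -3.
So s_j = 1·j + (-3) + 2·(-2)^j; at j=16 this is 131085.

131085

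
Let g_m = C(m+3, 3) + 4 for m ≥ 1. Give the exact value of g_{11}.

C(14, 3) = 364, so g_{11} = 368.

368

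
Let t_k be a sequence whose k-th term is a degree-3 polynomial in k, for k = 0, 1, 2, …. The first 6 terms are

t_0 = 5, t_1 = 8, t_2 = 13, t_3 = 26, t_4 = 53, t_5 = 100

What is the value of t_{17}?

4408

1st diffs: 3, 5, 13, 27, 47.
2nd diffs: 2, 8, 14, 20.
3rd diffs: 6, 6, 6 (constant).
Newton forward-difference form: t_k = 5 + 3·C(k,1) + 2·C(k,2) + 6·C(k,3).
At k = 17: k = 17, so t_{17} = 5 + 51 + 272 + 4080 = 4408.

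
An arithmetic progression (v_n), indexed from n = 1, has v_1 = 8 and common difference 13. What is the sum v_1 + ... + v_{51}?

v_n = 8 + (n - 1)·13.
v_{51} = 658; S = 51·(8 + 658)/2 = 16983.

16983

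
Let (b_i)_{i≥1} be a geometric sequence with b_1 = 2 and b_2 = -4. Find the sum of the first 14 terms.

-10922

Common ratio r = -2.
b_i = 2·(-2)^(i-1).
S = 2·((-2)^14 - 1)/(-2 - 1) = 2·(16384 - 1)/(-3) = -10922.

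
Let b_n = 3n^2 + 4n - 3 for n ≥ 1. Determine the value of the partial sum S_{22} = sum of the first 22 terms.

12331

Over n = 1..22: Σn = 253, Σn² = 3795.
Total = (3)·3795 + (4)·253 + (-3)·22 = 12331.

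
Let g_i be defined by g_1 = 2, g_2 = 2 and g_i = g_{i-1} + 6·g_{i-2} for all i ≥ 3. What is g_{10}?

Step forward from the initial values:
g_3 = 14, g_4 = 26, g_5 = 110, g_6 = 266, g_7 = 926, g_8 = 2522, g_9 = 8078, g_{10} = 23210.
(Characteristic roots are 3 and -2.)

23210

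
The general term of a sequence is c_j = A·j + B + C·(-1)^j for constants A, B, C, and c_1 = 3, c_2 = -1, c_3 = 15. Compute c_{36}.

The three given values yield: A + B - C = 3; 2A + B + C = -1; 3A + B - C = 15.
Subtracting the first from the second: A + 2C = -4.
Subtracting the second from the third: A - 2C = 16.
Solving: C = -5, A = 6, then B = -8.
Hence c_{36} = 6·36 + (-8) + (-5)·1 = 203.

203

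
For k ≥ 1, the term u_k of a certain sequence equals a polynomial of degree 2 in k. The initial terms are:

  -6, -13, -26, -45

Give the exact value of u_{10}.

-285

1st diffs: -7, -13, -19.
2nd diffs: -6, -6 (constant).
So u_k = -3k^2 + 2k - 5.
Evaluating at k = 10 gives u_{10} = -285.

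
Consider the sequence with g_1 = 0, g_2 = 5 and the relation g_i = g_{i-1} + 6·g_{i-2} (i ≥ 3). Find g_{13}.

Compute successive terms:
g_3 = 5; g_4 = 35; g_5 = 65; …; g_{10} = 20195; g_{11} = 58025; g_{12} = 179195; g_{13} = 527345.
(Characteristic roots are 3 and -2.)

527345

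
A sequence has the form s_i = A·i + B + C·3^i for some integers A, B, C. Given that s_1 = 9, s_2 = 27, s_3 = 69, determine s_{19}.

At i = 1, 2, 3: A + B + 3C = 9; 2A + B + 9C = 27; 3A + B + 27C = 69.
Subtracting the first from the second: A + 6C = 18.
Subtracting the second from the third: A + 18C = 42.
Solving: C = 2, A = 6, then B = -3.
Hence s_{19} = 6·19 + (-3) + 2·1162261467 = 2324523045.

2324523045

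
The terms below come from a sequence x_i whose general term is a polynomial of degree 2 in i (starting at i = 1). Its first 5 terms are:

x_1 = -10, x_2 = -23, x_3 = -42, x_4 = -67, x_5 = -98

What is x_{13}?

-562

1st diffs: -13, -19, -25, -31.
2nd diffs: -6, -6, -6 (constant).
Newton forward-difference form: x_i = -10 + (-13)·C(i-1,1) + (-6)·C(i-1,2).
At i = 13: i-1 = 12, so x_{13} = -10 - 156 - 396 = -562.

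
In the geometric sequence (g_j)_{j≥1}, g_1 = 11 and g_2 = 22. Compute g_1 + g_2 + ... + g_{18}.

Common ratio r = 2.
g_j = 11·2^(j-1).
S = 11·(2^18 - 1)/(2 - 1) = 11·(262144 - 1)/(1) = 2883573.

2883573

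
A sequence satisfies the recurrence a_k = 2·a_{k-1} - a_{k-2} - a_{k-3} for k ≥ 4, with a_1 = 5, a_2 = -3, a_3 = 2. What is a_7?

Step forward from the initial values:
a_4 = 2, a_5 = 5, a_6 = 6, a_7 = 5.

5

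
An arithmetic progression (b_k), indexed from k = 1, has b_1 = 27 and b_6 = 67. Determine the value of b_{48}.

403

Common difference d = (67 - 27) / (6 - 1) = 8.
b_k = 27 + (k - 1)·8.
b_{48} = 27 + 47·8 = 403.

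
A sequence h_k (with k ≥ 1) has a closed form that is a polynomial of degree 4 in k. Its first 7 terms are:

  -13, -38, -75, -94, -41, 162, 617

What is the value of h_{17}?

58627

1st diffs: -25, -37, -19, 53, 203, 455.
2nd diffs: -12, 18, 72, 150, 252.
3rd diffs: 30, 54, 78, 102.
4th diffs: 24, 24, 24 (constant).
So h_k = k^4 - 5k^3 - k^2 - 2k - 6.
Evaluating at k = 17 gives h_{17} = 58627.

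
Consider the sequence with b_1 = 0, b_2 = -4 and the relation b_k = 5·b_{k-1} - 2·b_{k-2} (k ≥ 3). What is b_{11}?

b_3 = -20, b_4 = -92, b_5 = -420, b_6 = -1916, b_7 = -8740, b_8 = -39868, b_9 = -181860, b_{10} = -829564, b_{11} = -3784100.

-3784100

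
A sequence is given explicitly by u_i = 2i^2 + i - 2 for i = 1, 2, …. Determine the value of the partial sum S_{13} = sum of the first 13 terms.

1703

Over i = 1..13: Σi = 91, Σi² = 819.
Total = (2)·819 + (1)·91 + (-2)·13 = 1703.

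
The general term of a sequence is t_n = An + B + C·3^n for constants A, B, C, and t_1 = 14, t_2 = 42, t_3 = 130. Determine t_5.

Write the equations: A + B + 3C = 14; 2A + B + 9C = 42; 3A + B + 27C = 130.
Subtracting the first from the second: A + 6C = 28.
Subtracting the second from the third: A + 18C = 88.
Solving: C = 5, A = -2, then B = 1.
Hence t_5 = -2·5 + 1 + 5·243 = 1206.

1206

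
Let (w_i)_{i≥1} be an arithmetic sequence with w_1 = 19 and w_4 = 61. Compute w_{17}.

243

Common difference d = (61 - 19) / (4 - 1) = 14.
w_i = 19 + (i - 1)·14.
w_{17} = 19 + 16·14 = 243.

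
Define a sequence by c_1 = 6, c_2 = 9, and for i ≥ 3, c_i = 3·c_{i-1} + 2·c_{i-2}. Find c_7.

c_3 = 39  c_4 = 135  c_5 = 483  c_6 = 1719  c_7 = 6123.

6123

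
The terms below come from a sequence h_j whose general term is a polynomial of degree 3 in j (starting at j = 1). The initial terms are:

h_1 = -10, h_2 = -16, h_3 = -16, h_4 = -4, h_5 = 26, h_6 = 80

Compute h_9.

446

1st diffs: -6, 0, 12, 30, 54.
2nd diffs: 6, 12, 18, 24.
3rd diffs: 6, 6, 6 (constant).
Newton forward-difference form: h_j = -10 + (-6)·C(j-1,1) + 6·C(j-1,2) + 6·C(j-1,3).
At j = 9: j-1 = 8, so h_9 = -10 - 48 + 168 + 336 = 446.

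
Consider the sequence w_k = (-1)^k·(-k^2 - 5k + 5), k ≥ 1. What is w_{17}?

369

(-1)^17 = -1; -k^2 - 5k + 5 at k=17 is -369; so w_{17} = 369.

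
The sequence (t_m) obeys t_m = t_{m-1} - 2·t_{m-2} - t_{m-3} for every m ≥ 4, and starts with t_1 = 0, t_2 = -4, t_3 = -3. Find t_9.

Applying the relation repeatedly:
t_4 = 5, t_5 = 15, t_6 = 8, t_7 = -27, t_8 = -58, t_9 = -12.

-12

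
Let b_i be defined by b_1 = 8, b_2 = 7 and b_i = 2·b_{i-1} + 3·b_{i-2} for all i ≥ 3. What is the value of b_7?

2738

b_3 = 38, b_4 = 97, b_5 = 308, b_6 = 907, b_7 = 2738.
(Characteristic roots are 3 and -1.)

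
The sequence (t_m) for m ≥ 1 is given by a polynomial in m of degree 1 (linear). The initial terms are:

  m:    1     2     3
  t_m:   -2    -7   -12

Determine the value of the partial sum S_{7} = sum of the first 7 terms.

1st diffs: -5, -5 (constant).
So t_m = -5m + 3.
Continuing: -17, -22, -27, -32.
Summing m = 1..7 (7 terms) gives -119.

-119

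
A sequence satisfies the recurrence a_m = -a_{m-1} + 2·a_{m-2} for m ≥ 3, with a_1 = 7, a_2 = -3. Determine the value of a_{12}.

Step forward from the initial values:
a_3 = 17; a_4 = -23; a_5 = 57; a_6 = -103; a_7 = 217; a_8 = -423; a_9 = 857; a_{10} = -1703; a_{11} = 3417; a_{12} = -6823.
(Characteristic roots are 1 and -2.)

-6823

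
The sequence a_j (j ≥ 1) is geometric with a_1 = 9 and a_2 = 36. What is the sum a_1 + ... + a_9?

Common ratio r = 4.
a_j = 9·4^(j-1).
S = 9·(4^9 - 1)/(4 - 1) = 9·(262144 - 1)/(3) = 786429.

786429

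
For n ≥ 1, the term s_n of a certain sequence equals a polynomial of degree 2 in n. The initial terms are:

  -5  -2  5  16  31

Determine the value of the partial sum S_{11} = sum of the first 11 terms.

1st diffs: 3, 7, 11, 15.
2nd diffs: 4, 4, 4 (constant).
So s_n = 2n^2 - 3n - 4.
Continuing: …, 50, 73, 100, 131, …, s_{11} = 205.
Summing n = 1..11 (11 terms) gives 770.

770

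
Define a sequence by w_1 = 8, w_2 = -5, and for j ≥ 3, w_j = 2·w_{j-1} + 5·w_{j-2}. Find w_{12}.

1107435

Step forward from the initial values:
w_3 = 30;  w_4 = 35;  w_5 = 220;  w_6 = 615;  w_7 = 2330;  w_8 = 7735;  w_9 = 27120;  w_{10} = 92915;  w_{11} = 321430;  w_{12} = 1107435.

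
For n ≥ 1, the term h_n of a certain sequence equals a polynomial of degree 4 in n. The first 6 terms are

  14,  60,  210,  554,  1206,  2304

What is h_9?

10014

1st diffs: 46, 150, 344, 652, 1098.
2nd diffs: 104, 194, 308, 446.
3rd diffs: 90, 114, 138.
4th diffs: 24, 24 (constant).
Newton forward-difference form: h_n = 14 + 46·C(n-1,1) + 104·C(n-1,2) + 90·C(n-1,3) + 24·C(n-1,4).
At n = 9: n-1 = 8, so h_9 = 14 + 368 + 2912 + 5040 + 1680 = 10014.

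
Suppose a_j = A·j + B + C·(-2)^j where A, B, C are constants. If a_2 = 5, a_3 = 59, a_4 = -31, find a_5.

The three given values yield: 2A + B + 4C = 5; 3A + B - 8C = 59; 4A + B + 16C = -31.
Subtracting the first from the second: A - 12C = 54.
Subtracting the second from the third: A + 24C = -90.
Solving: C = -4, A = 6, then B = 9.
So a_j = 6·j + 9 + (-4)·(-2)^j; at j=5 this is 167.

167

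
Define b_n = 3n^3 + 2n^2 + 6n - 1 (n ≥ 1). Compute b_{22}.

33043

b_{22} = 3·22^3 + 2·22^2 + 6·22 - 1 = 33043.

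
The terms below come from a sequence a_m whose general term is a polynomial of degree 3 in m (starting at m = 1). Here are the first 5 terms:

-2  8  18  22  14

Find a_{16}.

1st diffs: 10, 10, 4, -8.
2nd diffs: 0, -6, -12.
3rd diffs: -6, -6 (constant).
Newton forward-difference form: a_m = -2 + 10·C(m-1,1) + (-6)·C(m-1,3).
At m = 16: m-1 = 15, so a_{16} = -2 + 150 - 2730 = -2582.

-2582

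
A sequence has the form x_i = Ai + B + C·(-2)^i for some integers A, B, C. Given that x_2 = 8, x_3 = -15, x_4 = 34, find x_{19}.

-1048559

The three given values yield: 2A + B + 4C = 8; 3A + B - 8C = -15; 4A + B + 16C = 34.
Subtracting the first from the second: A - 12C = -23.
Subtracting the second from the third: A + 24C = 49.
Solving: C = 2, A = 1, then B = -2.
Hence x_{19} = 1·19 + (-2) + 2·(-524288) = -1048559.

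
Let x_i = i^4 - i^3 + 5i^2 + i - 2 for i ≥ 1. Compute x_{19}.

x_{19} = 1·19^4 - 1·19^3 + 5·19^2 + 1·19 - 2 = 125284.

125284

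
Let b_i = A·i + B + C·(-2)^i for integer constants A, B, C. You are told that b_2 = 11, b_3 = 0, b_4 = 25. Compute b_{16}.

65557

Plug in i = 2, 3, 4: 2A + B + 4C = 11; 3A + B - 8C = 0; 4A + B + 16C = 25.
Subtracting the first from the second: A - 12C = -11.
Subtracting the second from the third: A + 24C = 25.
Solving: C = 1, A = 1, then B = 5.
Therefore b_{16} = 16 + 5 + 1·65536 = 65557.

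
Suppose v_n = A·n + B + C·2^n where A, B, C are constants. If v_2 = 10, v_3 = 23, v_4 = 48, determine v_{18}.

Plug in n = 2, 3, 4: 2A + B + 4C = 10; 3A + B + 8C = 23; 4A + B + 16C = 48.
Subtracting the first from the second: A + 4C = 13.
Subtracting the second from the third: A + 8C = 25.
Solving: C = 3, A = 1, then B = -4.
Hence v_{18} = 1·18 + (-4) + 3·262144 = 786446.

786446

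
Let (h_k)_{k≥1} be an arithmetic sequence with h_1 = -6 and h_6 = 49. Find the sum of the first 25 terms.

Common difference d = (49 - (-6)) / (6 - 1) = 11.
h_k = -6 + (k - 1)·11.
h_{25} = 258; S = 25·(-6 + 258)/2 = 3150.

3150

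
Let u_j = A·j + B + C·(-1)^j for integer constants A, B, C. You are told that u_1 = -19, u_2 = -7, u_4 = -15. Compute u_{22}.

-87

Plug in j = 1, 2, 4: A + B - C = -19; 2A + B + C = -7; 4A + B + C = -15.
Subtracting the first from the second: A + 2C = 12.
Subtracting the second from the third: 2A = -8.
Solving: C = 8, A = -4, then B = -7.
Therefore u_{22} = -88 + (-7) + 8·1 = -87.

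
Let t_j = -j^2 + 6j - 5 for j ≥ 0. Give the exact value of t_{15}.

t_{15} = -1·15^2 + 6·15 - 5 = -140.

-140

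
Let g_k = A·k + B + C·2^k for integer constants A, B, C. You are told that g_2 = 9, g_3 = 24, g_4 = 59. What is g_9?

2514

Plug in k = 2, 3, 4: 2A + B + 4C = 9; 3A + B + 8C = 24; 4A + B + 16C = 59.
Subtracting the first from the second: A + 4C = 15.
Subtracting the second from the third: A + 8C = 35.
Solving: C = 5, A = -5, then B = -1.
So g_k = -5·k + (-1) + 5·2^k; at k=9 this is 2514.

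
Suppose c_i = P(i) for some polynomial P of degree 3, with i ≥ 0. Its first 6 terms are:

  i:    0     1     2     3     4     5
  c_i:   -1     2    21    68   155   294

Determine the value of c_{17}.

1st diffs: 3, 19, 47, 87, 139.
2nd diffs: 16, 28, 40, 52.
3rd diffs: 12, 12, 12 (constant).
Newton forward-difference form: c_i = -1 + 3·C(i,1) + 16·C(i,2) + 12·C(i,3).
At i = 17: i = 17, so c_{17} = -1 + 51 + 2176 + 8160 = 10386.

10386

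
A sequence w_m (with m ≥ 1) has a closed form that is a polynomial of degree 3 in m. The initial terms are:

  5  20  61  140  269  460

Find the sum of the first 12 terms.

1st diffs: 15, 41, 79, 129, 191.
2nd diffs: 26, 38, 50, 62.
3rd diffs: 12, 12, 12 (constant).
Newton forward-difference form: w_m = 5 + 15·C(m-1,1) + 26·C(m-1,2) + 12·C(m-1,3).
Continuing: …, 725, 1076, 1525, 2084, …, w_{12} = 3580.
Summing m = 1..12 (12 terms) gives 12710.

12710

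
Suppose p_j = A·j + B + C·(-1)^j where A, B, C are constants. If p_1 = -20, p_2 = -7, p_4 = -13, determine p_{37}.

Write the equations: A + B - C = -20; 2A + B + C = -7; 4A + B + C = -13.
Subtracting the first from the second: A + 2C = 13.
Subtracting the second from the third: 2A = -6.
Solving: C = 8, A = -3, then B = -9.
Therefore p_{37} = -111 + (-9) + 8·(-1) = -128.

-128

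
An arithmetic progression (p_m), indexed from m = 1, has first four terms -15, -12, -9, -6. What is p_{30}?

72

Common difference d = 3.
p_m = -15 + (m - 1)·3.
p_{30} = -15 + 29·3 = 72.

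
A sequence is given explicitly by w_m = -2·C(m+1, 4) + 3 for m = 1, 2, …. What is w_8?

C(9, 4) = 126, so w_8 = -249.

-249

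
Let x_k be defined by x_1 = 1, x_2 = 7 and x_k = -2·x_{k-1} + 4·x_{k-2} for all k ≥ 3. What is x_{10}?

Iterate the recurrence:
x_3 = -10; x_4 = 48; x_5 = -136; x_6 = 464; x_7 = -1472; x_8 = 4800; x_9 = -15488; x_{10} = 50176.

50176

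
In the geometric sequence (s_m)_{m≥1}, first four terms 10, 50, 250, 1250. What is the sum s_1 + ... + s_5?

7810

Common ratio r = 5.
s_m = 10·5^(m-1).
S = 10·(5^5 - 1)/(5 - 1) = 10·(3125 - 1)/(4) = 7810.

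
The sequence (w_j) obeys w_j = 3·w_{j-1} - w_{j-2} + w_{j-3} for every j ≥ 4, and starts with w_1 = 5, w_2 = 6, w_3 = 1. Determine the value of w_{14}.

Applying the relation repeatedly:
w_4 = 2;  w_5 = 11;  w_6 = 32;  …;  w_{11} = 5101;  w_{12} = 14126;  w_{13} = 39119;  w_{14} = 108332.

108332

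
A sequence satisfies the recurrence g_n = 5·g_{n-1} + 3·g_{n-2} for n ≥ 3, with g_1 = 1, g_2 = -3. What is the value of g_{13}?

Iterate the recurrence:
g_3 = -12;  g_4 = -69;  g_5 = -381;  …;  g_{10} = -1991373;  g_{11} = -11034957;  g_{12} = -61148904;  g_{13} = -338849391.

-338849391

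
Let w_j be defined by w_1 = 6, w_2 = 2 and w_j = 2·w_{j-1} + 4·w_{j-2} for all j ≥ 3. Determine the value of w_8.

Applying the relation repeatedly:
w_3 = 28, w_4 = 64, w_5 = 240, w_6 = 736, w_7 = 2432, w_8 = 7808.

7808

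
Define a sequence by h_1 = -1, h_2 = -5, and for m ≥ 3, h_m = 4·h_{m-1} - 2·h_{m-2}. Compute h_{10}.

Applying the relation repeatedly:
h_3 = -18; h_4 = -62; h_5 = -212; h_6 = -724; h_7 = -2472; h_8 = -8440; h_9 = -28816; h_{10} = -98384.

-98384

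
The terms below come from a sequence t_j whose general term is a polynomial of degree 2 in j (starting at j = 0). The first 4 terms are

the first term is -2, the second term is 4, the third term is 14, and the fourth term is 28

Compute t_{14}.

446

1st diffs: 6, 10, 14.
2nd diffs: 4, 4 (constant).
Newton forward-difference form: t_j = -2 + 6·C(j,1) + 4·C(j,2).
At j = 14: j = 14, so t_{14} = -2 + 84 + 364 = 446.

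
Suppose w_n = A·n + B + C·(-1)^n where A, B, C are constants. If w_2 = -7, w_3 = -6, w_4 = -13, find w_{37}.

-108

Write the equations: 2A + B + C = -7; 3A + B - C = -6; 4A + B + C = -13.
Subtracting the first from the second: A - 2C = 1.
Subtracting the second from the third: A + 2C = -7.
Solving: C = -2, A = -3, then B = 1.
So w_n = -3·n + 1 + (-2)·(-1)^n; at n=37 this is -108.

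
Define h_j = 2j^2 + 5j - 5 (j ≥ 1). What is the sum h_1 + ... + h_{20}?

Over j = 1..20: Σj = 210, Σj² = 2870.
Total = (2)·2870 + (5)·210 + (-5)·20 = 6690.

6690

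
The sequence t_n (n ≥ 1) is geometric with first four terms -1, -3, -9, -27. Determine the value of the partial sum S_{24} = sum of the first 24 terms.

-141214768240

Common ratio r = 3.
t_n = (-1)·3^(n-1).
S = (-1)·(3^24 - 1)/(3 - 1) = (-1)·(282429536481 - 1)/(2) = -141214768240.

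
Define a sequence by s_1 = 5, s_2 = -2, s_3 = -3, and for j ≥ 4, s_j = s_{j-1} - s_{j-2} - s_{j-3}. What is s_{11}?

Applying the relation repeatedly:
s_4 = -6; s_5 = -1; s_6 = 8; s_7 = 15; s_8 = 8; s_9 = -15; s_{10} = -38; s_{11} = -31.

-31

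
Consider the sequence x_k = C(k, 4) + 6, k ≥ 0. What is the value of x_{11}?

C(11, 4) = 330, so x_{11} = 336.

336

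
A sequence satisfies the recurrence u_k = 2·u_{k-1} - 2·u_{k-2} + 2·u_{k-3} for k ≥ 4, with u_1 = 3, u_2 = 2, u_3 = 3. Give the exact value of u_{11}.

Step forward from the initial values:
u_4 = 8  u_5 = 14  u_6 = 18  u_7 = 24  u_8 = 40  u_9 = 68  u_{10} = 104  u_{11} = 152.

152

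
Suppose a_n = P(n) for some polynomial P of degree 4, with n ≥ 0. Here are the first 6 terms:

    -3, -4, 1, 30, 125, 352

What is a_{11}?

11206

1st diffs: -1, 5, 29, 95, 227.
2nd diffs: 6, 24, 66, 132.
3rd diffs: 18, 42, 66.
4th diffs: 24, 24 (constant).
Newton forward-difference form: a_n = -3 + (-1)·C(n,1) + 6·C(n,2) + 18·C(n,3) + 24·C(n,4).
At n = 11: n = 11, so a_{11} = -3 - 11 + 330 + 2970 + 7920 = 11206.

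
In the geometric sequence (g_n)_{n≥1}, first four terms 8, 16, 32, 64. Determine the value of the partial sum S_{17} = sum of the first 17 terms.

Common ratio r = 2.
g_n = 8·2^(n-1).
S = 8·(2^17 - 1)/(2 - 1) = 8·(131072 - 1)/(1) = 1048568.

1048568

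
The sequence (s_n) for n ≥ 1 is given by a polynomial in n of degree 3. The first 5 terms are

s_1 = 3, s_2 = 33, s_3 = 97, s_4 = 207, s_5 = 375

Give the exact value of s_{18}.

13297

1st diffs: 30, 64, 110, 168.
2nd diffs: 34, 46, 58.
3rd diffs: 12, 12 (constant).
So s_n = 2n^3 + 5n^2 + n - 5.
Evaluating at n = 18 gives s_{18} = 13297.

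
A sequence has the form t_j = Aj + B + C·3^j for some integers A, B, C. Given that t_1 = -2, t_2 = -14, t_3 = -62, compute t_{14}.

The three given values yield: A + B + 3C = -2; 2A + B + 9C = -14; 3A + B + 27C = -62.
Subtracting the first from the second: A + 6C = -12.
Subtracting the second from the third: A + 18C = -48.
Solving: C = -3, A = 6, then B = 1.
So t_j = 6·j + 1 + (-3)·3^j; at j=14 this is -14348822.

-14348822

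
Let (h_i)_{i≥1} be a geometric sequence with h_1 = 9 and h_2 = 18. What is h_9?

2304

Common ratio r = 2.
h_i = 9·2^(i-1).
h_9 = 9·2^8 = 2304.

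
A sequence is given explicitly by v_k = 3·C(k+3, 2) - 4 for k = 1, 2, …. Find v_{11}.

C(14, 2) = 91, so v_{11} = 269.

269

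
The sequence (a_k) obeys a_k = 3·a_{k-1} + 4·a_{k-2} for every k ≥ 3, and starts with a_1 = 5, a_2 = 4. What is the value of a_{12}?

Applying the relation repeatedly:
a_3 = 32;  a_4 = 112;  a_5 = 464;  a_6 = 1840;  a_7 = 7376;  a_8 = 29488;  a_9 = 117968;  a_{10} = 471856;  a_{11} = 1887440;  a_{12} = 7549744.
(Characteristic roots are 4 and -1.)

7549744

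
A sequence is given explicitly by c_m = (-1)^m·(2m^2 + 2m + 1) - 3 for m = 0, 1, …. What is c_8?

(-1)^8 = 1; 2m^2 + 2m + 1 at m=8 is 145; so c_8 = 142.

142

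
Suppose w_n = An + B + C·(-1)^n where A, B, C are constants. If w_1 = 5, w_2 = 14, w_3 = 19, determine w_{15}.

At n = 1, 2, 3: A + B - C = 5; 2A + B + C = 14; 3A + B - C = 19.
Subtracting the first from the second: A + 2C = 9.
Subtracting the second from the third: A - 2C = 5.
Solving: C = 1, A = 7, then B = -1.
Therefore w_{15} = 105 + (-1) + 1·(-1) = 103.

103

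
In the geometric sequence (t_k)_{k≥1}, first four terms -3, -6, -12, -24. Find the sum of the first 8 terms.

Common ratio r = 2.
t_k = (-3)·2^(k-1).
S = (-3)·(2^8 - 1)/(2 - 1) = (-3)·(256 - 1)/(1) = -765.

-765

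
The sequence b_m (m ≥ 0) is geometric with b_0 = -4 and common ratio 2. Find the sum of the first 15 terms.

b_m = (-4)·2^(m-0).
S = (-4)·(2^15 - 1)/(2 - 1) = (-4)·(32768 - 1)/(1) = -131068.

-131068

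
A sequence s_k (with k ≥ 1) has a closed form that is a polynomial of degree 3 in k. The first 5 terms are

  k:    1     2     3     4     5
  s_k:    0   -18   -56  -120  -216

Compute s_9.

-1040

1st diffs: -18, -38, -64, -96.
2nd diffs: -20, -26, -32.
3rd diffs: -6, -6 (constant).
Newton forward-difference form: s_k = (-18)·C(k-1,1) + (-20)·C(k-1,2) + (-6)·C(k-1,3).
At k = 9: k-1 = 8, so s_9 = -144 - 560 - 336 = -1040.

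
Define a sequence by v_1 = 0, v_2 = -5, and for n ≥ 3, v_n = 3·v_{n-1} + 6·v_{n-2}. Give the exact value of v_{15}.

-812131515

v_3 = -15; v_4 = -75; v_5 = -315; …; v_{12} = -9716355; v_{13} = -42482475; v_{14} = -185745555; v_{15} = -812131515.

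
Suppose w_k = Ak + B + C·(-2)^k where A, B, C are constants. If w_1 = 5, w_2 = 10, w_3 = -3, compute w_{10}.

1022

The three given values yield: A + B - 2C = 5; 2A + B + 4C = 10; 3A + B - 8C = -3.
Subtracting the first from the second: A + 6C = 5.
Subtracting the second from the third: A - 12C = -13.
Solving: C = 1, A = -1, then B = 8.
So w_k = -1·k + 8 + 1·(-2)^k; at k=10 this is 1022.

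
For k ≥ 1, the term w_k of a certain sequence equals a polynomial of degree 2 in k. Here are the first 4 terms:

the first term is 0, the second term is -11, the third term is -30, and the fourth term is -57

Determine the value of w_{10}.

-387

1st diffs: -11, -19, -27.
2nd diffs: -8, -8 (constant).
Newton forward-difference form: w_k = (-11)·C(k-1,1) + (-8)·C(k-1,2).
At k = 10: k-1 = 9, so w_{10} = -99 - 288 = -387.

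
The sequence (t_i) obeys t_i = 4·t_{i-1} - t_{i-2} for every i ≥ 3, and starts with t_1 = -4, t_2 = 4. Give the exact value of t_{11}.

767444

Applying the relation repeatedly:
t_3 = 20; t_4 = 76; t_5 = 284; t_6 = 1060; t_7 = 3956; t_8 = 14764; t_9 = 55100; t_{10} = 205636; t_{11} = 767444.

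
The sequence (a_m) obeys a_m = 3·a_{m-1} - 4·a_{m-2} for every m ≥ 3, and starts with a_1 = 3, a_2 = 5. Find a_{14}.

-24475

Compute successive terms:
a_3 = 3, a_4 = -11, a_5 = -45, …, a_{11} = 2115, a_{12} = 181, a_{13} = -7917, a_{14} = -24475.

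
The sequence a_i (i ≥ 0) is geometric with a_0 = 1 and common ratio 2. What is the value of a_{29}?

a_i = 1·2^(i-0).
a_{29} = 1·2^29 = 536870912.

536870912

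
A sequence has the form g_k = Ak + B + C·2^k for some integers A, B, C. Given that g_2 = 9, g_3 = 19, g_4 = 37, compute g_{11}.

4115

Plug in k = 2, 3, 4: 2A + B + 4C = 9; 3A + B + 8C = 19; 4A + B + 16C = 37.
Subtracting the first from the second: A + 4C = 10.
Subtracting the second from the third: A + 8C = 18.
Solving: C = 2, A = 2, then B = -3.
Hence g_{11} = 2·11 + (-3) + 2·2048 = 4115.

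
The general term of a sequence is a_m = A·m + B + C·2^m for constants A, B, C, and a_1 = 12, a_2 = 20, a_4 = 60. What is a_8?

788

Plug in m = 1, 2, 4: A + B + 2C = 12; 2A + B + 4C = 20; 4A + B + 16C = 60.
Subtracting the first from the second: A + 2C = 8.
Subtracting the second from the third: 2A + 12C = 40.
Solving: C = 3, A = 2, then B = 4.
Hence a_8 = 2·8 + 4 + 3·256 = 788.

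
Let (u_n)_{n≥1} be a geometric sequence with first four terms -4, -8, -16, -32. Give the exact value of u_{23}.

-16777216

Common ratio r = 2.
u_n = (-4)·2^(n-1).
u_{23} = (-4)·2^22 = -16777216.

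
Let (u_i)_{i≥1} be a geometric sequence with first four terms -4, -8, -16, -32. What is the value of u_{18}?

-524288

Common ratio r = 2.
u_i = (-4)·2^(i-1).
u_{18} = (-4)·2^17 = -524288.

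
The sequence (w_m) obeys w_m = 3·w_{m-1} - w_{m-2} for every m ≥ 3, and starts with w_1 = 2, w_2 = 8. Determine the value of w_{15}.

w_3 = 22, w_4 = 58, w_5 = 152, …, w_{12} = 128158, w_{13} = 335522, w_{14} = 878408, w_{15} = 2299702.

2299702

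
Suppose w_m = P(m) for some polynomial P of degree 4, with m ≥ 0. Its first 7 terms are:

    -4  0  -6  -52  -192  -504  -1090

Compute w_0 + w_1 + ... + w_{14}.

1st diffs: 4, -6, -46, -140, -312, -586.
2nd diffs: -10, -40, -94, -172, -274.
3rd diffs: -30, -54, -78, -102.
4th diffs: -24, -24, -24 (constant).
Newton forward-difference form: w_m = -4 + 4·C(m,1) + (-10)·C(m,2) + (-30)·C(m,3) + (-24)·C(m,4).
Continuing: …, -2076, -3612, -5872, -9054, …, w_{14} = -35802.
Summing m = 0..14 (15 terms) gives -117212.

-117212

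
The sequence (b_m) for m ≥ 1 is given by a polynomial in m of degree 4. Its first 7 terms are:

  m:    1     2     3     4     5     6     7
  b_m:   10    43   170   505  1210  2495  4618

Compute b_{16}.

127765

1st diffs: 33, 127, 335, 705, 1285, 2123.
2nd diffs: 94, 208, 370, 580, 838.
3rd diffs: 114, 162, 210, 258.
4th diffs: 48, 48, 48 (constant).
So b_m = 2m^4 - m^3 + 3m^2 + m + 5.
Evaluating at m = 16 gives b_{16} = 127765.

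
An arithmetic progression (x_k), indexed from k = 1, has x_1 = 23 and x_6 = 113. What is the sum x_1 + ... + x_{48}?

21408

Common difference d = (113 - 23) / (6 - 1) = 18.
x_k = 23 + (k - 1)·18.
x_{48} = 869; S = 48·(23 + 869)/2 = 21408.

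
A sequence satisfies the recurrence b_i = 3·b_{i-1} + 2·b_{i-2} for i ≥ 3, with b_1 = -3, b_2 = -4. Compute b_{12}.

Applying the relation repeatedly:
b_3 = -18, b_4 = -62, b_5 = -222, b_6 = -790, b_7 = -2814, b_8 = -10022, b_9 = -35694, b_{10} = -127126, b_{11} = -452766, b_{12} = -1612550.

-1612550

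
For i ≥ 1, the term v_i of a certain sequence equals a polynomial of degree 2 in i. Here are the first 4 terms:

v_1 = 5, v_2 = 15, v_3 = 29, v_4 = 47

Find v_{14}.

1st diffs: 10, 14, 18.
2nd diffs: 4, 4 (constant).
Newton forward-difference form: v_i = 5 + 10·C(i-1,1) + 4·C(i-1,2).
At i = 14: i-1 = 13, so v_{14} = 5 + 130 + 312 = 447.

447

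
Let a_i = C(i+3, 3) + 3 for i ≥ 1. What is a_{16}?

972

C(19, 3) = 969, so a_{16} = 972.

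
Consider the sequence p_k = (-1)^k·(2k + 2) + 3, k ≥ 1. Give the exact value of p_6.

(-1)^6 = 1; 2k + 2 at k=6 is 14; so p_6 = 17.

17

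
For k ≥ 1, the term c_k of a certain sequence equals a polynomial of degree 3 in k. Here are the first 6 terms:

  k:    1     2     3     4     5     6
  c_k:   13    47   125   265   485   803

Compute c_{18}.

18815

1st diffs: 34, 78, 140, 220, 318.
2nd diffs: 44, 62, 80, 98.
3rd diffs: 18, 18, 18 (constant).
So c_k = 3k^3 + 4k^2 + k + 5.
Evaluating at k = 18 gives c_{18} = 18815.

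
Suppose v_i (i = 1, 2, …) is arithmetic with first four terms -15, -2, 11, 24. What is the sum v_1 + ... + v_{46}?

Common difference d = 13.
v_i = -15 + (i - 1)·13.
v_{46} = 570; S = 46·(-15 + 570)/2 = 12765.

12765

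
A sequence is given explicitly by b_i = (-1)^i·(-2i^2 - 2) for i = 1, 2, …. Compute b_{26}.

-1354

(-1)^26 = 1; -2i^2 - 2 at i=26 is -1354; so b_{26} = -1354.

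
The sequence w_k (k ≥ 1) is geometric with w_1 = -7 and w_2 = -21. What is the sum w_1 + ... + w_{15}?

Common ratio r = 3.
w_k = (-7)·3^(k-1).
S = (-7)·(3^15 - 1)/(3 - 1) = (-7)·(14348907 - 1)/(2) = -50221171.

-50221171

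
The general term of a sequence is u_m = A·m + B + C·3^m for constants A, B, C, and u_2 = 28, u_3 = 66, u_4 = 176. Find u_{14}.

At m = 2, 3, 4: 2A + B + 9C = 28; 3A + B + 27C = 66; 4A + B + 81C = 176.
Subtracting the first from the second: A + 18C = 38.
Subtracting the second from the third: A + 54C = 110.
Solving: C = 2, A = 2, then B = 6.
Therefore u_{14} = 28 + 6 + 2·4782969 = 9565972.

9565972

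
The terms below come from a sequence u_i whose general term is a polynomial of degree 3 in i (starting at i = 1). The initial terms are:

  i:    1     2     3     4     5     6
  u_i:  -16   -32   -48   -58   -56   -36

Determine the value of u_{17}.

3088

1st diffs: -16, -16, -10, 2, 20.
2nd diffs: 0, 6, 12, 18.
3rd diffs: 6, 6, 6 (constant).
So u_i = i^3 - 6i^2 - 5i - 6.
Evaluating at i = 17 gives u_{17} = 3088.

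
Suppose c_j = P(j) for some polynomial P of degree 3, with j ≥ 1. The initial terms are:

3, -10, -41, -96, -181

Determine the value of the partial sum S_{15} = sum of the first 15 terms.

1st diffs: -13, -31, -55, -85.
2nd diffs: -18, -24, -30.
3rd diffs: -6, -6 (constant).
Newton forward-difference form: c_j = 3 + (-13)·C(j-1,1) + (-18)·C(j-1,2) + (-6)·C(j-1,3).
Continuing: …, -302, -465, -676, -941, …, c_{15} = -4001.
Summing j = 1..15 (15 terms) gives -17700.

-17700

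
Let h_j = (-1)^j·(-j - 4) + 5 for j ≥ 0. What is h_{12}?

-11

(-1)^12 = 1; -j - 4 at j=12 is -16; so h_{12} = -11.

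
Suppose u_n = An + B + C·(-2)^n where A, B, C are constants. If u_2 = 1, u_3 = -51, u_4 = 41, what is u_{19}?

At n = 2, 3, 4: 2A + B + 4C = 1; 3A + B - 8C = -51; 4A + B + 16C = 41.
Subtracting the first from the second: A - 12C = -52.
Subtracting the second from the third: A + 24C = 92.
Solving: C = 4, A = -4, then B = -7.
So u_n = -4·n + (-7) + 4·(-2)^n; at n=19 this is -2097235.

-2097235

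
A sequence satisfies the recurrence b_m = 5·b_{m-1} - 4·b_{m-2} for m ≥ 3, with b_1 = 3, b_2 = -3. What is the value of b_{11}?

b_3 = -27  b_4 = -123  b_5 = -507  b_6 = -2043  b_7 = -8187  b_8 = -32763  b_9 = -131067  b_{10} = -524283  b_{11} = -2097147.
(Characteristic roots are 4 and 1.)

-2097147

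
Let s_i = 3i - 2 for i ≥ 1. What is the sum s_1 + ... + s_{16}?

376

Over i = 1..16: Σi = 136.
Total = (3)·136 + (-2)·16 = 376.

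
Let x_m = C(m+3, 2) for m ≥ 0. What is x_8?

C(11, 2) = 55, so x_8 = 55.

55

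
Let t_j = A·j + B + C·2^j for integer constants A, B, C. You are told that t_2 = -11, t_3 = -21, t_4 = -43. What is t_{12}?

Write the equations: 2A + B + 4C = -11; 3A + B + 8C = -21; 4A + B + 16C = -43.
Subtracting the first from the second: A + 4C = -10.
Subtracting the second from the third: A + 8C = -22.
Solving: C = -3, A = 2, then B = -3.
Therefore t_{12} = 24 + (-3) + (-3)·4096 = -12267.

-12267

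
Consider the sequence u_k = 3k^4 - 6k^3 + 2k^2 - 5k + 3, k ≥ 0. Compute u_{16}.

172467

u_{16} = 3·16^4 - 6·16^3 + 2·16^2 - 5·16 + 3 = 172467.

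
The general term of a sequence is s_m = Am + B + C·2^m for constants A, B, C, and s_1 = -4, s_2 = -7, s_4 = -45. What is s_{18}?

Write the equations: A + B + 2C = -4; 2A + B + 4C = -7; 4A + B + 16C = -45.
Subtracting the first from the second: A + 2C = -3.
Subtracting the second from the third: 2A + 12C = -38.
Solving: C = -4, A = 5, then B = -1.
Therefore s_{18} = 90 + (-1) + (-4)·262144 = -1048487.

-1048487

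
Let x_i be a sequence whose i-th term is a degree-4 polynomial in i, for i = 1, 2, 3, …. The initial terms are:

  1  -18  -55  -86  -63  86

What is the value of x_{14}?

22374

1st diffs: -19, -37, -31, 23, 149.
2nd diffs: -18, 6, 54, 126.
3rd diffs: 24, 48, 72.
4th diffs: 24, 24 (constant).
Newton forward-difference form: x_i = 1 + (-19)·C(i-1,1) + (-18)·C(i-1,2) + 24·C(i-1,3) + 24·C(i-1,4).
At i = 14: i-1 = 13, so x_{14} = 1 - 247 - 1404 + 6864 + 17160 = 22374.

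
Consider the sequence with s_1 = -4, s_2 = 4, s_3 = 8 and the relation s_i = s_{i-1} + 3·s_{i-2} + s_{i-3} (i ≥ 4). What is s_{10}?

3460

Iterate the recurrence:
s_4 = 16;  s_5 = 44;  s_6 = 100;  s_7 = 248;  s_8 = 592;  s_9 = 1436;  s_{10} = 3460.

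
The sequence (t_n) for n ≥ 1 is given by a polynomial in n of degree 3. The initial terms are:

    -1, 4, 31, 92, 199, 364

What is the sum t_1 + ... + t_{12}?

11098

1st diffs: 5, 27, 61, 107, 165.
2nd diffs: 22, 34, 46, 58.
3rd diffs: 12, 12, 12 (constant).
Newton forward-difference form: t_n = -1 + 5·C(n-1,1) + 22·C(n-1,2) + 12·C(n-1,3).
Continuing: …, 599, 916, 1327, 1844, …, t_{12} = 3244.
Summing n = 1..12 (12 terms) gives 11098.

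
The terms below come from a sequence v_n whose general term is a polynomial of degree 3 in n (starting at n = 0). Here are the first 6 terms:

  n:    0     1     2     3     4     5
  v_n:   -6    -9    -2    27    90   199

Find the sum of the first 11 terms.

5379

1st diffs: -3, 7, 29, 63, 109.
2nd diffs: 10, 22, 34, 46.
3rd diffs: 12, 12, 12 (constant).
Newton forward-difference form: v_n = -6 + (-3)·C(n,1) + 10·C(n,2) + 12·C(n,3).
Continuing: …, 366, 603, 922, 1335, …, v_{10} = 1854.
Summing n = 0..10 (11 terms) gives 5379.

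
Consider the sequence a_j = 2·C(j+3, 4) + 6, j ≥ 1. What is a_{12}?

C(15, 4) = 1365, so a_{12} = 2736.

2736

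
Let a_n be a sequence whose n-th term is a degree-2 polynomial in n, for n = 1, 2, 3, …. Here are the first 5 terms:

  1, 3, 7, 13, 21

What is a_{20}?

381

1st diffs: 2, 4, 6, 8.
2nd diffs: 2, 2, 2 (constant).
Newton forward-difference form: a_n = 1 + 2·C(n-1,1) + 2·C(n-1,2).
At n = 20: n-1 = 19, so a_{20} = 1 + 38 + 342 = 381.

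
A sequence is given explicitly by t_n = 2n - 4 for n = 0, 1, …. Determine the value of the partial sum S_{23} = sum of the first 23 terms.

414

Over n = 0..22: Σn = 253.
Total = (2)·253 + (-4)·23 = 414.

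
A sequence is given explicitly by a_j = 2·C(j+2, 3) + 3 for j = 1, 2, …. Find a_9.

C(11, 3) = 165, so a_9 = 333.

333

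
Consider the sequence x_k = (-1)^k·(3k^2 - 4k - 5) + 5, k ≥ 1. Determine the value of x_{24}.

(-1)^24 = 1; 3k^2 - 4k - 5 at k=24 is 1627; so x_{24} = 1632.

1632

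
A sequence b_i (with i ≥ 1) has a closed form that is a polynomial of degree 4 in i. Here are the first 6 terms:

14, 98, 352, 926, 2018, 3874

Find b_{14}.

1st diffs: 84, 254, 574, 1092, 1856.
2nd diffs: 170, 320, 518, 764.
3rd diffs: 150, 198, 246.
4th diffs: 48, 48 (constant).
So b_i = 2i^4 + 5i^3 + 5i^2 + 4i - 2.
Evaluating at i = 14 gives b_{14} = 91586.

91586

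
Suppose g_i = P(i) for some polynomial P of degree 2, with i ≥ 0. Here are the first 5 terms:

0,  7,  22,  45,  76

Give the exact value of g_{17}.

1st diffs: 7, 15, 23, 31.
2nd diffs: 8, 8, 8 (constant).
Newton forward-difference form: g_i = 7·C(i,1) + 8·C(i,2).
At i = 17: i = 17, so g_{17} = 119 + 1088 = 1207.

1207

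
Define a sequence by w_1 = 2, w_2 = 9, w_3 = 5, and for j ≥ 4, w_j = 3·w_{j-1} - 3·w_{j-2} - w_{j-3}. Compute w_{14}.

1479

Iterate the recurrence:
w_4 = -14; w_5 = -66; w_6 = -161; …; w_{11} = 4545; w_{12} = 8626; w_{13} = 10634; w_{14} = 1479.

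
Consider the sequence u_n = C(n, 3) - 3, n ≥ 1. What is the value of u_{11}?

C(11, 3) = 165, so u_{11} = 162.

162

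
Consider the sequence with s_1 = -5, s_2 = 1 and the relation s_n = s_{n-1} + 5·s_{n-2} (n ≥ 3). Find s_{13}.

-391949

Iterate the recurrence:
s_3 = -24;  s_4 = -19;  s_5 = -139;  …;  s_{10} = -17239;  s_{11} = -50959;  s_{12} = -137154;  s_{13} = -391949.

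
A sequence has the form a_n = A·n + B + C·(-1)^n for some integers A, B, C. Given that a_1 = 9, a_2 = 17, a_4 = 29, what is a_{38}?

The three given values yield: A + B - C = 9; 2A + B + C = 17; 4A + B + C = 29.
Subtracting the first from the second: A + 2C = 8.
Subtracting the second from the third: 2A = 12.
Solving: C = 1, A = 6, then B = 4.
So a_n = 6·n + 4 + 1·(-1)^n; at n=38 this is 233.

233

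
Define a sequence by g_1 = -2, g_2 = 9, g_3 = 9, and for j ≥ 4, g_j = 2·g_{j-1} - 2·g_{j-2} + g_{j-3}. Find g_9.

Compute successive terms:
g_4 = -2, g_5 = -13, g_6 = -13, g_7 = -2, g_8 = 9, g_9 = 9.

9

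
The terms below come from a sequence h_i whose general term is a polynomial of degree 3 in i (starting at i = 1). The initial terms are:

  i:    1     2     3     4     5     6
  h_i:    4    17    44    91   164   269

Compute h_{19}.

7276

1st diffs: 13, 27, 47, 73, 105.
2nd diffs: 14, 20, 26, 32.
3rd diffs: 6, 6, 6 (constant).
Newton forward-difference form: h_i = 4 + 13·C(i-1,1) + 14·C(i-1,2) + 6·C(i-1,3).
At i = 19: i-1 = 18, so h_{19} = 4 + 234 + 2142 + 4896 = 7276.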